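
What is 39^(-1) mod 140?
79

gcd(39, 140) = 1, so the inverse exists.
Extended Euclidean algorithm on (140, 39):
140 = 3 × 39 + 23  ⟹  23 = (1)·140 + (-3)·39
39 = 1 × 23 + 16  ⟹  16 = (-1)·140 + (4)·39
23 = 1 × 16 + 7  ⟹  7 = (2)·140 + (-7)·39
16 = 2 × 7 + 2  ⟹  2 = (-5)·140 + (18)·39
7 = 3 × 2 + 1  ⟹  1 = (17)·140 + (-61)·39
So (-61)·39 ≡ 1 (mod 140), i.e. 39^(-1) ≡ -61 ≡ 79 (mod 140).
Check: 39 × 79 = 3081 ≡ 1 (mod 140)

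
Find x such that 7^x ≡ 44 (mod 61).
53

Baby-step giant-step with step n = ⌈√61⌉ = 8.
Baby steps 7^j mod 61 (j:value) for j=0..7: 0:1, 1:7, 2:49, 3:38, 4:22, 5:32, 6:41, 7:43.
Giant-step multiplier: 7^(-8) ≡ 7^(60-8) = 7^52 ≡ 15 (mod 61).
Giant steps γ_i = 44·15^i mod 61: γ_0=44, γ_1=50, γ_2=18, γ_3=26, γ_4=24, γ_5=55, γ_6=32 (in table at j=5).
x = i·n + j = 6·8 + 5 = 53.
Check: 7^53 ≡ 44 (mod 61).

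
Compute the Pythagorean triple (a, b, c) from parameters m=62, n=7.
(3795, 868, 3893)

Euclid's formula: a = m² - n², b = 2mn, c = m² + n²
m = 62, n = 7
a = 62² - 7² = 3844 - 49 = 3795
b = 2 × 62 × 7 = 868
c = 62² + 7² = 3844 + 49 = 3893
Verification: 3795² + 868² = 14402025 + 753424 = 15155449 = 3893² ✓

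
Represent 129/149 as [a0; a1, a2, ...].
[0; 1, 6, 2, 4, 2]

Euclidean algorithm steps:
129 = 0 × 149 + 129
149 = 1 × 129 + 20
129 = 6 × 20 + 9
20 = 2 × 9 + 2
9 = 4 × 2 + 1
2 = 2 × 1 + 0
Continued fraction: [0; 1, 6, 2, 4, 2]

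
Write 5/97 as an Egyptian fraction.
1/20 + 1/647 + 1/1255180

Greedy algorithm:
5/97: ceiling(97/5) = 20, use 1/20
3/1940: ceiling(1940/3) = 647, use 1/647
1/1255180: ceiling(1255180/1) = 1255180, use 1/1255180
Result: 5/97 = 1/20 + 1/647 + 1/1255180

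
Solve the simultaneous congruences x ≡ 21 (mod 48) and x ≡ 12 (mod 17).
165

Using Chinese Remainder Theorem:
M = 48 × 17 = 816
M1 = 17, M2 = 48
y1 = 17^(-1) mod 48 = 17
y2 = 48^(-1) mod 17 = 11
x = (21×17×17 + 12×48×11) mod 816 = 165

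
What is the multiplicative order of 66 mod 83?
82

83 is prime, so ord(66) divides φ(83) = 82.
Divisors of 82: 1, 2, 41, 82.
Repeated squaring: 66^1 ≡ 66, 66^2 ≡ 40, 66^4 ≡ 23, 66^8 ≡ 31, 66^16 ≡ 48, 66^32 ≡ 63, 66^64 ≡ 68 (mod 83).
Test 66^d mod 83 for each divisor d in increasing order:
66^1 ≡ 66
66^2 ≡ 40
66^41 = 66^32·66^8·66^1 ≡ 82
66^82 = 66^64·66^16·66^2 ≡ 1  ← first divisor giving 1
The order is 82.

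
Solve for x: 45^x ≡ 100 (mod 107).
64

Baby-step giant-step with step n = ⌈√107⌉ = 11.
Baby steps 45^j mod 107 (j:value) for j=0..10: 0:1, 1:45, 2:99, 3:68, 4:64, 5:98, 6:23, 7:72, 8:30, 9:66, 10:81.
Giant-step multiplier: 45^(-11) ≡ 45^(106-11) = 45^95 ≡ 46 (mod 107).
Giant steps γ_i = 100·46^i mod 107: γ_0=100, γ_1=106, γ_2=61, γ_3=24, γ_4=34, γ_5=66 (in table at j=9).
x = i·n + j = 5·11 + 9 = 64.
Check: 45^64 ≡ 100 (mod 107).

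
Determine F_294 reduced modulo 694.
514

Matrix identity: Q^n = [[F_(n+1), F_n], [F_n, F_(n-1)]] with Q = [[1,1],[1,0]].
n = 294 = 100100110₂. Square-and-multiply, entries mod 694:
Q^1 = [[1,1],[1,0]]
Q^2 = (Q^1)² = [[2,1],[1,1]]
Q^4 = (Q^2)² = [[5,3],[3,2]]
Q^9 = (Q^4)²·Q = [[55,34],[34,21]]
Q^18 = (Q^9)² = [[17,502],[502,209]]
Q^36 = (Q^18)² = [[371,330],[330,41]]
Q^73 = (Q^36)²·Q = [[107,171],[171,630]]
Q^147 = (Q^73)²·Q = [[157,438],[438,413]]
Q^294 = (Q^147)² = [[659,514],[514,145]]
F_294 mod 694 = Q^294[0][1] = 514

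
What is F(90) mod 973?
972

Matrix identity: Q^n = [[F_(n+1), F_n], [F_n, F_(n-1)]] with Q = [[1,1],[1,0]].
n = 90 = 1011010₂. Square-and-multiply, entries mod 973:
Q^1 = [[1,1],[1,0]]
Q^2 = (Q^1)² = [[2,1],[1,1]]
Q^5 = (Q^2)²·Q = [[8,5],[5,3]]
Q^11 = (Q^5)²·Q = [[144,89],[89,55]]
Q^22 = (Q^11)² = [[440,197],[197,243]]
Q^45 = (Q^22)²·Q = [[139,835],[835,277]]
Q^90 = (Q^45)² = [[418,972],[972,419]]
F_90 mod 973 = Q^90[0][1] = 972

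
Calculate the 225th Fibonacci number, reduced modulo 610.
0

Matrix identity: Q^n = [[F_(n+1), F_n], [F_n, F_(n-1)]] with Q = [[1,1],[1,0]].
n = 225 = 11100001₂. Square-and-multiply, entries mod 610:
Q^1 = [[1,1],[1,0]]
Q^3 = (Q^1)²·Q = [[3,2],[2,1]]
Q^7 = (Q^3)²·Q = [[21,13],[13,8]]
Q^14 = (Q^7)² = [[0,377],[377,233]]
Q^28 = (Q^14)² = [[609,1],[1,608]]
Q^56 = (Q^28)² = [[2,607],[607,5]]
Q^112 = (Q^56)² = [[13,589],[589,34]]
Q^225 = (Q^112)²·Q = [[233,0],[0,233]]
F_225 mod 610 = Q^225[0][1] = 0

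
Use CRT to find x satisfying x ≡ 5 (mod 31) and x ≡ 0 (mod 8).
160

Using Chinese Remainder Theorem:
M = 31 × 8 = 248
M1 = 8, M2 = 31
y1 = 8^(-1) mod 31 = 4
y2 = 31^(-1) mod 8 = 7
x = (5×8×4 + 0×31×7) mod 248 = 160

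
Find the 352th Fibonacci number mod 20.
19

Matrix identity: Q^n = [[F_(n+1), F_n], [F_n, F_(n-1)]] with Q = [[1,1],[1,0]].
n = 352 = 101100000₂. Square-and-multiply, entries mod 20:
Q^1 = [[1,1],[1,0]]
Q^2 = (Q^1)² = [[2,1],[1,1]]
Q^5 = (Q^2)²·Q = [[8,5],[5,3]]
Q^11 = (Q^5)²·Q = [[4,9],[9,15]]
Q^22 = (Q^11)² = [[17,11],[11,6]]
Q^44 = (Q^22)² = [[10,13],[13,17]]
Q^88 = (Q^44)² = [[9,11],[11,18]]
Q^176 = (Q^88)² = [[2,17],[17,5]]
Q^352 = (Q^176)² = [[13,19],[19,14]]
F_352 mod 20 = Q^352[0][1] = 19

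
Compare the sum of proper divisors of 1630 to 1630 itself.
deficient

Proper divisors of 1630: sum = 1 + 2 + 5 + 10 + 163 + 326 + 815 = 1322
Since 1322 < 1630, 1630 is deficient.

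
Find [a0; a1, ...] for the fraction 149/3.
[49; 1, 2]

Euclidean algorithm steps:
149 = 49 × 3 + 2
3 = 1 × 2 + 1
2 = 2 × 1 + 0
Continued fraction: [49; 1, 2]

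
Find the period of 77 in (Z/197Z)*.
28

197 is prime, so ord(77) divides φ(197) = 196.
Divisors of 196: 1, 2, 4, 7, 14, 28, 49, 98, 196.
Repeated squaring: 77^1 ≡ 77, 77^2 ≡ 19, 77^4 ≡ 164, 77^8 ≡ 104, 77^16 ≡ 178, 77^32 ≡ 164, 77^64 ≡ 104, 77^128 ≡ 178 (mod 197).
Test 77^d mod 197 for each divisor d in increasing order:
77^1 ≡ 77
77^2 ≡ 19
77^4 ≡ 164
77^7 = 77^4·77^2·77^1 ≡ 183
77^14 = 77^8·77^4·77^2 ≡ 196
77^28 = 77^16·77^8·77^4 ≡ 1  ← first divisor giving 1
The order is 28.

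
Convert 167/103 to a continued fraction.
[1; 1, 1, 1, 1, 1, 3, 1, 2]

Euclidean algorithm steps:
167 = 1 × 103 + 64
103 = 1 × 64 + 39
64 = 1 × 39 + 25
39 = 1 × 25 + 14
25 = 1 × 14 + 11
14 = 1 × 11 + 3
11 = 3 × 3 + 2
3 = 1 × 2 + 1
2 = 2 × 1 + 0
Continued fraction: [1; 1, 1, 1, 1, 1, 3, 1, 2]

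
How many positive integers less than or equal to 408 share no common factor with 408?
128

408 = 2^3 × 3 × 17
φ(n) = n × ∏(1 - 1/p) for each prime p dividing n
φ(408) = 408 × (1 - 1/2) × (1 - 1/3) × (1 - 1/17) = 128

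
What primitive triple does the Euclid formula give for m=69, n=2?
(4757, 276, 4765)

Euclid's formula: a = m² - n², b = 2mn, c = m² + n²
m = 69, n = 2
a = 69² - 2² = 4761 - 4 = 4757
b = 2 × 69 × 2 = 276
c = 69² + 2² = 4761 + 4 = 4765
Verification: 4757² + 276² = 22629049 + 76176 = 22705225 = 4765² ✓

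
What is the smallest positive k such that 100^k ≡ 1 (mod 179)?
89

179 is prime, so ord(100) divides φ(179) = 178.
Divisors of 178: 1, 2, 89, 178.
Repeated squaring: 100^1 ≡ 100, 100^2 ≡ 155, 100^4 ≡ 39, 100^8 ≡ 89, 100^16 ≡ 45, 100^32 ≡ 56, 100^64 ≡ 93, 100^128 ≡ 57 (mod 179).
Test 100^d mod 179 for each divisor d in increasing order:
100^1 ≡ 100
100^2 ≡ 155
100^89 = 100^64·100^16·100^8·100^1 ≡ 1  ← first divisor giving 1
The order is 89.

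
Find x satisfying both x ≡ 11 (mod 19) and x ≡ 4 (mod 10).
144

Using Chinese Remainder Theorem:
M = 19 × 10 = 190
M1 = 10, M2 = 19
y1 = 10^(-1) mod 19 = 2
y2 = 19^(-1) mod 10 = 9
x = (11×10×2 + 4×19×9) mod 190 = 144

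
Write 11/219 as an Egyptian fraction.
1/20 + 1/4380

Greedy algorithm:
11/219: ceiling(219/11) = 20, use 1/20
1/4380: ceiling(4380/1) = 4380, use 1/4380
Result: 11/219 = 1/20 + 1/4380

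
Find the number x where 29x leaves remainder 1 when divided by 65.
9

gcd(29, 65) = 1, so the inverse exists.
Extended Euclidean algorithm on (65, 29):
65 = 2 × 29 + 7  ⟹  7 = (1)·65 + (-2)·29
29 = 4 × 7 + 1  ⟹  1 = (-4)·65 + (9)·29
So (9)·29 ≡ 1 (mod 65), i.e. 29^(-1) ≡ 9 (mod 65).
Check: 29 × 9 = 261 ≡ 1 (mod 65)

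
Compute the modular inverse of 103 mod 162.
151

gcd(103, 162) = 1, so the inverse exists.
Extended Euclidean algorithm on (162, 103):
162 = 1 × 103 + 59  ⟹  59 = (1)·162 + (-1)·103
103 = 1 × 59 + 44  ⟹  44 = (-1)·162 + (2)·103
59 = 1 × 44 + 15  ⟹  15 = (2)·162 + (-3)·103
44 = 2 × 15 + 14  ⟹  14 = (-5)·162 + (8)·103
15 = 1 × 14 + 1  ⟹  1 = (7)·162 + (-11)·103
So (-11)·103 ≡ 1 (mod 162), i.e. 103^(-1) ≡ -11 ≡ 151 (mod 162).
Check: 103 × 151 = 15553 ≡ 1 (mod 162)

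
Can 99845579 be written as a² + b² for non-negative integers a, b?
Not possible

Factorization: 99845579 = 29 × 151^3
By Fermat: n is sum of two squares iff every prime p ≡ 3 (mod 4) appears to even power.
Prime(s) ≡ 3 (mod 4) with odd exponent: [(151, 3)]
Therefore 99845579 cannot be expressed as a² + b².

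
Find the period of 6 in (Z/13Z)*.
12

13 is prime, so ord(6) divides φ(13) = 12.
Divisors of 12: 1, 2, 3, 4, 6, 12.
Repeated squaring: 6^1 ≡ 6, 6^2 ≡ 10, 6^4 ≡ 9, 6^8 ≡ 3 (mod 13).
Test 6^d mod 13 for each divisor d in increasing order:
6^1 ≡ 6
6^2 ≡ 10
6^3 = 6^2·6^1 ≡ 8
6^4 ≡ 9
6^6 = 6^4·6^2 ≡ 12
6^12 = 6^8·6^4 ≡ 1  ← first divisor giving 1
The order is 12.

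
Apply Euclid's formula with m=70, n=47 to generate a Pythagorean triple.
(2691, 6580, 7109)

Euclid's formula: a = m² - n², b = 2mn, c = m² + n²
m = 70, n = 47
a = 70² - 47² = 4900 - 2209 = 2691
b = 2 × 70 × 47 = 6580
c = 70² + 47² = 4900 + 2209 = 7109
Verification: 2691² + 6580² = 7241481 + 43296400 = 50537881 = 7109² ✓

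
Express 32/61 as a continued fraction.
[0; 1, 1, 9, 1, 2]

Euclidean algorithm steps:
32 = 0 × 61 + 32
61 = 1 × 32 + 29
32 = 1 × 29 + 3
29 = 9 × 3 + 2
3 = 1 × 2 + 1
2 = 2 × 1 + 0
Continued fraction: [0; 1, 1, 9, 1, 2]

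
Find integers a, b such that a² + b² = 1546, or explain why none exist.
5² + 39² (a=5, b=39)

Factorization: 1546 = 2 × 773
By Fermat: n is sum of two squares iff every prime p ≡ 3 (mod 4) appears to even power.
All primes ≡ 3 (mod 4) appear to even power.
Search a = 0, 1, 2, … for 1546 - a² a perfect square: first hit at a = 5: 1546 - 25 = 1521 = 39².
1546 = 5² + 39² = 25 + 1521 ✓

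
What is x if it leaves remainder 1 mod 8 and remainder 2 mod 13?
41

Using Chinese Remainder Theorem:
M = 8 × 13 = 104
M1 = 13, M2 = 8
y1 = 13^(-1) mod 8 = 5
y2 = 8^(-1) mod 13 = 5
x = (1×13×5 + 2×8×5) mod 104 = 41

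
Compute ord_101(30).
50

101 is prime, so ord(30) divides φ(101) = 100.
Divisors of 100: 1, 2, 4, 5, 10, 20, 25, 50, 100.
Repeated squaring: 30^1 ≡ 30, 30^2 ≡ 92, 30^4 ≡ 81, 30^8 ≡ 97, 30^16 ≡ 16, 30^32 ≡ 54, 30^64 ≡ 88 (mod 101).
Test 30^d mod 101 for each divisor d in increasing order:
30^1 ≡ 30
30^2 ≡ 92
30^4 ≡ 81
30^5 = 30^4·30^1 ≡ 6
30^10 = 30^8·30^2 ≡ 36
30^20 = 30^16·30^4 ≡ 84
30^25 = 30^16·30^8·30^1 ≡ 100
30^50 = 30^32·30^16·30^2 ≡ 1  ← first divisor giving 1
The order is 50.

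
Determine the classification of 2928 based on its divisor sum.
abundant

Proper divisors of 2928: sum = 1 + 2 + 3 + 4 + 6 + 8 + 12 + 16 + ... + 488 + 732 + 976 + 1464 (19 divisors) = 4760
Since 4760 > 2928, 2928 is abundant.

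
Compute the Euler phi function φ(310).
120

310 = 2 × 5 × 31
φ(n) = n × ∏(1 - 1/p) for each prime p dividing n
φ(310) = 310 × (1 - 1/2) × (1 - 1/5) × (1 - 1/31) = 120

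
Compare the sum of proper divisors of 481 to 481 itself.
deficient

Proper divisors of 481: sum = 1 + 13 + 37 = 51
Since 51 < 481, 481 is deficient.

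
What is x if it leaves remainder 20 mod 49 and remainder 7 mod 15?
412

Using Chinese Remainder Theorem:
M = 49 × 15 = 735
M1 = 15, M2 = 49
y1 = 15^(-1) mod 49 = 36
y2 = 49^(-1) mod 15 = 4
x = (20×15×36 + 7×49×4) mod 735 = 412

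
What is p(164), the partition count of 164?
156919475295

p(n) counts ways to write n as a sum of positive integers (order ignored).
Euler's pentagonal recurrence: p(k) = p(k-1) + p(k-2) - p(k-5) - p(k-7) + p(k-12) + p(k-15) - ... (offsets j(3j∓1)/2, signs ++--, p(0)=1, p(<0)=0).
DP table for k = 0..163: p(0)=1, p(1)=1, p(2)=2, p(3)=3, p(4)=5, p(5)=7, p(6)=11, p(7)=15, p(8)=22, p(9)=30, p(10)=42, p(11)=56, p(12)=77, p(13)=101, p(14)=135, p(15)=176, p(16)=231, p(17)=297, p(18)=385, p(19)=490, p(20)=627, p(21)=792, p(22)=1002, p(23)=1255, p(24)=1575, p(25)=1958, p(26)=2436, p(27)=3010, p(28)=3718, p(29)=4565, p(30)=5604, p(31)=6842, p(32)=8349, p(33)=10143, p(34)=12310, p(35)=14883, p(36)=17977, p(37)=21637, p(38)=26015, p(39)=31185, p(40)=37338, p(41)=44583, p(42)=53174, p(43)=63261, p(44)=75175, p(45)=89134, p(46)=105558, p(47)=124754, p(48)=147273, p(49)=173525, p(50)=204226, p(51)=239943, p(52)=281589, p(53)=329931, p(54)=386155, p(55)=451276, p(56)=526823, p(57)=614154, p(58)=715220, p(59)=831820, p(60)=966467, p(61)=1121505, p(62)=1300156, p(63)=1505499, p(64)=1741630, p(65)=2012558, p(66)=2323520, p(67)=2679689, p(68)=3087735, p(69)=3554345, p(70)=4087968, p(71)=4697205, p(72)=5392783, p(73)=6185689, p(74)=7089500, p(75)=8118264, p(76)=9289091, p(77)=10619863, p(78)=12132164, p(79)=13848650, p(80)=15796476, p(81)=18004327, p(82)=20506255, p(83)=23338469, p(84)=26543660, p(85)=30167357, p(86)=34262962, p(87)=38887673, p(88)=44108109, p(89)=49995925, p(90)=56634173, p(91)=64112359, p(92)=72533807, p(93)=82010177, p(94)=92669720, p(95)=104651419, p(96)=118114304, p(97)=133230930, p(98)=150198136, p(99)=169229875, p(100)=190569292, p(101)=214481126, p(102)=241265379, p(103)=271248950, p(104)=304801365, p(105)=342325709, p(106)=384276336, p(107)=431149389, p(108)=483502844, p(109)=541946240, p(110)=607163746, p(111)=679903203, p(112)=761002156, p(113)=851376628, p(114)=952050665, p(115)=1064144451, p(116)=1188908248, p(117)=1327710076, p(118)=1482074143, p(119)=1653668665, p(120)=1844349560, p(121)=2056148051, p(122)=2291320912, p(123)=2552338241, p(124)=2841940500, p(125)=3163127352, p(126)=3519222692, p(127)=3913864295, p(128)=4351078600, p(129)=4835271870, p(130)=5371315400, p(131)=5964539504, p(132)=6620830889, p(133)=7346629512, p(134)=8149040695, p(135)=9035836076, p(136)=10015581680, p(137)=11097645016, p(138)=12292341831, p(139)=13610949895, p(140)=15065878135, p(141)=16670689208, p(142)=18440293320, p(143)=20390982757, p(144)=22540654445, p(145)=24908858009, p(146)=27517052599, p(147)=30388671978, p(148)=33549419497, p(149)=37027355200, p(150)=40853235313, p(151)=45060624582, p(152)=49686288421, p(153)=54770336324, p(154)=60356673280, p(155)=66493182097, p(156)=73232243759, p(157)=80630964769, p(158)=88751778802, p(159)=97662728555, p(160)=107438159466, p(161)=118159068427, p(162)=129913904637, p(163)=142798995930.
Final step: p(164) = p(163) + p(162) - p(159) - p(157) + p(152) + p(149) - p(142) - p(138) + p(129) + p(124) - p(113) - p(107) + p(94) + p(87) - p(72) - p(64) + p(47) + p(38) - p(19) - p(9)
= 142798995930 + 129913904637 - 97662728555 - 80630964769 + 49686288421 + 37027355200 - 18440293320 - 12292341831 + 4835271870 + 2841940500 - 851376628 - 431149389 + 92669720 + 38887673 - 5392783 - 1741630 + 124754 + 26015 - 490 - 30
= 156919475295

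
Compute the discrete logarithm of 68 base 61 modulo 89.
86

Baby-step giant-step with step n = ⌈√89⌉ = 10.
Baby steps 61^j mod 89 (j:value) for j=0..9: 0:1, 1:61, 2:72, 3:31, 4:22, 5:7, 6:71, 7:59, 8:39, 9:65.
Giant-step multiplier: 61^(-10) ≡ 61^(88-10) = 61^78 ≡ 20 (mod 89).
Giant steps γ_i = 68·20^i mod 89: γ_0=68, γ_1=25, γ_2=55, γ_3=32, γ_4=17, γ_5=73, γ_6=36, γ_7=8, γ_8=71 (in table at j=6).
x = i·n + j = 8·10 + 6 = 86.
Check: 61^86 ≡ 68 (mod 89).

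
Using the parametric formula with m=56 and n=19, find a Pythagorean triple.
(2775, 2128, 3497)

Euclid's formula: a = m² - n², b = 2mn, c = m² + n²
m = 56, n = 19
a = 56² - 19² = 3136 - 361 = 2775
b = 2 × 56 × 19 = 2128
c = 56² + 19² = 3136 + 361 = 3497
Verification: 2775² + 2128² = 7700625 + 4528384 = 12229009 = 3497² ✓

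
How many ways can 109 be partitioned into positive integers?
541946240

p(n) counts ways to write n as a sum of positive integers (order ignored).
Euler's pentagonal recurrence: p(k) = p(k-1) + p(k-2) - p(k-5) - p(k-7) + p(k-12) + p(k-15) - ... (offsets j(3j∓1)/2, signs ++--, p(0)=1, p(<0)=0).
DP table for k = 0..108: p(0)=1, p(1)=1, p(2)=2, p(3)=3, p(4)=5, p(5)=7, p(6)=11, p(7)=15, p(8)=22, p(9)=30, p(10)=42, p(11)=56, p(12)=77, p(13)=101, p(14)=135, p(15)=176, p(16)=231, p(17)=297, p(18)=385, p(19)=490, p(20)=627, p(21)=792, p(22)=1002, p(23)=1255, p(24)=1575, p(25)=1958, p(26)=2436, p(27)=3010, p(28)=3718, p(29)=4565, p(30)=5604, p(31)=6842, p(32)=8349, p(33)=10143, p(34)=12310, p(35)=14883, p(36)=17977, p(37)=21637, p(38)=26015, p(39)=31185, p(40)=37338, p(41)=44583, p(42)=53174, p(43)=63261, p(44)=75175, p(45)=89134, p(46)=105558, p(47)=124754, p(48)=147273, p(49)=173525, p(50)=204226, p(51)=239943, p(52)=281589, p(53)=329931, p(54)=386155, p(55)=451276, p(56)=526823, p(57)=614154, p(58)=715220, p(59)=831820, p(60)=966467, p(61)=1121505, p(62)=1300156, p(63)=1505499, p(64)=1741630, p(65)=2012558, p(66)=2323520, p(67)=2679689, p(68)=3087735, p(69)=3554345, p(70)=4087968, p(71)=4697205, p(72)=5392783, p(73)=6185689, p(74)=7089500, p(75)=8118264, p(76)=9289091, p(77)=10619863, p(78)=12132164, p(79)=13848650, p(80)=15796476, p(81)=18004327, p(82)=20506255, p(83)=23338469, p(84)=26543660, p(85)=30167357, p(86)=34262962, p(87)=38887673, p(88)=44108109, p(89)=49995925, p(90)=56634173, p(91)=64112359, p(92)=72533807, p(93)=82010177, p(94)=92669720, p(95)=104651419, p(96)=118114304, p(97)=133230930, p(98)=150198136, p(99)=169229875, p(100)=190569292, p(101)=214481126, p(102)=241265379, p(103)=271248950, p(104)=304801365, p(105)=342325709, p(106)=384276336, p(107)=431149389, p(108)=483502844.
Final step: p(109) = p(108) + p(107) - p(104) - p(102) + p(97) + p(94) - p(87) - p(83) + p(74) + p(69) - p(58) - p(52) + p(39) + p(32) - p(17) - p(9)
= 483502844 + 431149389 - 304801365 - 241265379 + 133230930 + 92669720 - 38887673 - 23338469 + 7089500 + 3554345 - 715220 - 281589 + 31185 + 8349 - 297 - 30
= 541946240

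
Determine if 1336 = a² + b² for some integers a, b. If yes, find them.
Not possible

Factorization: 1336 = 2^3 × 167
By Fermat: n is sum of two squares iff every prime p ≡ 3 (mod 4) appears to even power.
Prime(s) ≡ 3 (mod 4) with odd exponent: [(167, 1)]
Therefore 1336 cannot be expressed as a² + b².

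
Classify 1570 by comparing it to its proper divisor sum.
deficient

Proper divisors of 1570: sum = 1 + 2 + 5 + 10 + 157 + 314 + 785 = 1274
Since 1274 < 1570, 1570 is deficient.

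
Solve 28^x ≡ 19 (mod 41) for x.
19

Baby-step giant-step with step n = ⌈√41⌉ = 7.
Baby steps 28^j mod 41 (j:value) for j=0..6: 0:1, 1:28, 2:5, 3:17, 4:25, 5:3, 6:2.
Giant-step multiplier: 28^(-7) ≡ 28^(40-7) = 28^33 ≡ 11 (mod 41).
Giant steps γ_i = 19·11^i mod 41: γ_0=19, γ_1=4, γ_2=3 (in table at j=5).
x = i·n + j = 2·7 + 5 = 19.
Check: 28^19 ≡ 19 (mod 41).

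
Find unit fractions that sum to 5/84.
1/17 + 1/1428

Greedy algorithm:
5/84: ceiling(84/5) = 17, use 1/17
1/1428: ceiling(1428/1) = 1428, use 1/1428
Result: 5/84 = 1/17 + 1/1428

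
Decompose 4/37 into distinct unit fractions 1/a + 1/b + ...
1/10 + 1/124 + 1/22940

Greedy algorithm:
4/37: ceiling(37/4) = 10, use 1/10
3/370: ceiling(370/3) = 124, use 1/124
1/22940: ceiling(22940/1) = 22940, use 1/22940
Result: 4/37 = 1/10 + 1/124 + 1/22940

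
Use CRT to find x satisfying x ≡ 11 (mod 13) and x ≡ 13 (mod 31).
323

Using Chinese Remainder Theorem:
M = 13 × 31 = 403
M1 = 31, M2 = 13
y1 = 31^(-1) mod 13 = 8
y2 = 13^(-1) mod 31 = 12
x = (11×31×8 + 13×13×12) mod 403 = 323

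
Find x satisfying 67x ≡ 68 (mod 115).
x ≡ 104 (mod 115)

gcd(67, 115) = 1, which divides 68, so solutions exist.
Find 67^(-1) mod 115 by the extended Euclidean algorithm:
115 = 1 × 67 + 48  ⟹  48 = (1)·115 + (-1)·67
67 = 1 × 48 + 19  ⟹  19 = (-1)·115 + (2)·67
48 = 2 × 19 + 10  ⟹  10 = (3)·115 + (-5)·67
19 = 1 × 10 + 9  ⟹  9 = (-4)·115 + (7)·67
10 = 1 × 9 + 1  ⟹  1 = (7)·115 + (-12)·67
So (-12)·67 ≡ 1 (mod 115), i.e. 67^(-1) ≡ -12 ≡ 103 (mod 115).
x ≡ 103 × 68 = 7004 ≡ 104 (mod 115).
Check: 67 × 104 = 6968 ≡ 68 (mod 115).
Unique solution: x ≡ 104 (mod 115)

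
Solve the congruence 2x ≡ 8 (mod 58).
x ≡ 4 (mod 29)

gcd(2, 58) = 2, which divides 8, so solutions exist.
Divide through by 2: x ≡ 4 (mod 29).
The coefficient of x is now 1, so x ≡ 4 (mod 29).
Check: 2 × 4 = 8 ≡ 8 (mod 58).
x ≡ 4 (mod 29), giving 2 solutions mod 58.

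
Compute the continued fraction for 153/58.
[2; 1, 1, 1, 3, 5]

Euclidean algorithm steps:
153 = 2 × 58 + 37
58 = 1 × 37 + 21
37 = 1 × 21 + 16
21 = 1 × 16 + 5
16 = 3 × 5 + 1
5 = 5 × 1 + 0
Continued fraction: [2; 1, 1, 1, 3, 5]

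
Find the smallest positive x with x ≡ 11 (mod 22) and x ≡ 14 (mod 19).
33

Using Chinese Remainder Theorem:
M = 22 × 19 = 418
M1 = 19, M2 = 22
y1 = 19^(-1) mod 22 = 7
y2 = 22^(-1) mod 19 = 13
x = (11×19×7 + 14×22×13) mod 418 = 33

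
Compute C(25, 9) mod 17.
0

Using Lucas' theorem:
Write n=25 and k=9 in base 17:
n in base 17: [1, 8]
k in base 17: [0, 9]
C(25,9) mod 17 = ∏ C(n_i, k_i) mod 17
Digit binomials (mod 17): C(1,0) = 1; C(8,9) = 0 (k_i > n_i)
Product: 1 × 0 = 0 ≡ 0 (mod 17)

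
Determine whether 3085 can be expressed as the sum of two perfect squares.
13² + 54² (a=13, b=54)

Factorization: 3085 = 5 × 617
By Fermat: n is sum of two squares iff every prime p ≡ 3 (mod 4) appears to even power.
All primes ≡ 3 (mod 4) appear to even power.
Search a = 0, 1, 2, … for 3085 - a² a perfect square: first hit at a = 13: 3085 - 169 = 2916 = 54².
3085 = 13² + 54² = 169 + 2916 ✓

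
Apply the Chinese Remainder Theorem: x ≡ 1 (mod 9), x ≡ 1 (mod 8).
1

Using Chinese Remainder Theorem:
M = 9 × 8 = 72
M1 = 8, M2 = 9
y1 = 8^(-1) mod 9 = 8
y2 = 9^(-1) mod 8 = 1
x = (1×8×8 + 1×9×1) mod 72 = 1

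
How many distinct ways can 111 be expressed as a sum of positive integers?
679903203

p(n) counts ways to write n as a sum of positive integers (order ignored).
Euler's pentagonal recurrence: p(k) = p(k-1) + p(k-2) - p(k-5) - p(k-7) + p(k-12) + p(k-15) - ... (offsets j(3j∓1)/2, signs ++--, p(0)=1, p(<0)=0).
DP table for k = 0..110: p(0)=1, p(1)=1, p(2)=2, p(3)=3, p(4)=5, p(5)=7, p(6)=11, p(7)=15, p(8)=22, p(9)=30, p(10)=42, p(11)=56, p(12)=77, p(13)=101, p(14)=135, p(15)=176, p(16)=231, p(17)=297, p(18)=385, p(19)=490, p(20)=627, p(21)=792, p(22)=1002, p(23)=1255, p(24)=1575, p(25)=1958, p(26)=2436, p(27)=3010, p(28)=3718, p(29)=4565, p(30)=5604, p(31)=6842, p(32)=8349, p(33)=10143, p(34)=12310, p(35)=14883, p(36)=17977, p(37)=21637, p(38)=26015, p(39)=31185, p(40)=37338, p(41)=44583, p(42)=53174, p(43)=63261, p(44)=75175, p(45)=89134, p(46)=105558, p(47)=124754, p(48)=147273, p(49)=173525, p(50)=204226, p(51)=239943, p(52)=281589, p(53)=329931, p(54)=386155, p(55)=451276, p(56)=526823, p(57)=614154, p(58)=715220, p(59)=831820, p(60)=966467, p(61)=1121505, p(62)=1300156, p(63)=1505499, p(64)=1741630, p(65)=2012558, p(66)=2323520, p(67)=2679689, p(68)=3087735, p(69)=3554345, p(70)=4087968, p(71)=4697205, p(72)=5392783, p(73)=6185689, p(74)=7089500, p(75)=8118264, p(76)=9289091, p(77)=10619863, p(78)=12132164, p(79)=13848650, p(80)=15796476, p(81)=18004327, p(82)=20506255, p(83)=23338469, p(84)=26543660, p(85)=30167357, p(86)=34262962, p(87)=38887673, p(88)=44108109, p(89)=49995925, p(90)=56634173, p(91)=64112359, p(92)=72533807, p(93)=82010177, p(94)=92669720, p(95)=104651419, p(96)=118114304, p(97)=133230930, p(98)=150198136, p(99)=169229875, p(100)=190569292, p(101)=214481126, p(102)=241265379, p(103)=271248950, p(104)=304801365, p(105)=342325709, p(106)=384276336, p(107)=431149389, p(108)=483502844, p(109)=541946240, p(110)=607163746.
Final step: p(111) = p(110) + p(109) - p(106) - p(104) + p(99) + p(96) - p(89) - p(85) + p(76) + p(71) - p(60) - p(54) + p(41) + p(34) - p(19) - p(11)
= 607163746 + 541946240 - 384276336 - 304801365 + 169229875 + 118114304 - 49995925 - 30167357 + 9289091 + 4697205 - 966467 - 386155 + 44583 + 12310 - 490 - 56
= 679903203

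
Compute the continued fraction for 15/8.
[1; 1, 7]

Euclidean algorithm steps:
15 = 1 × 8 + 7
8 = 1 × 7 + 1
7 = 7 × 1 + 0
Continued fraction: [1; 1, 7]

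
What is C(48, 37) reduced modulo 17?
7

Using Lucas' theorem:
Write n=48 and k=37 in base 17:
n in base 17: [2, 14]
k in base 17: [2, 3]
C(48,37) mod 17 = ∏ C(n_i, k_i) mod 17
Digit binomials (mod 17): C(2,2) = 1; C(14,3) = 364 ≡ 7
Product: 1 × 7 = 7 ≡ 7 (mod 17)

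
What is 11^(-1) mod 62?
17

gcd(11, 62) = 1, so the inverse exists.
Extended Euclidean algorithm on (62, 11):
62 = 5 × 11 + 7  ⟹  7 = (1)·62 + (-5)·11
11 = 1 × 7 + 4  ⟹  4 = (-1)·62 + (6)·11
7 = 1 × 4 + 3  ⟹  3 = (2)·62 + (-11)·11
4 = 1 × 3 + 1  ⟹  1 = (-3)·62 + (17)·11
So (17)·11 ≡ 1 (mod 62), i.e. 11^(-1) ≡ 17 (mod 62).
Check: 11 × 17 = 187 ≡ 1 (mod 62)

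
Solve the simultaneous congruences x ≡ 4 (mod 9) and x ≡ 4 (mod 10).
4

Using Chinese Remainder Theorem:
M = 9 × 10 = 90
M1 = 10, M2 = 9
y1 = 10^(-1) mod 9 = 1
y2 = 9^(-1) mod 10 = 9
x = (4×10×1 + 4×9×9) mod 90 = 4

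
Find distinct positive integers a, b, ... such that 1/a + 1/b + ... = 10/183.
1/19 + 1/497 + 1/864035 + 1/1493112098415

Greedy algorithm:
10/183: ceiling(183/10) = 19, use 1/19
7/3477: ceiling(3477/7) = 497, use 1/497
2/1728069: ceiling(1728069/2) = 864035, use 1/864035
1/1493112098415: ceiling(1493112098415/1) = 1493112098415, use 1/1493112098415
Result: 10/183 = 1/19 + 1/497 + 1/864035 + 1/1493112098415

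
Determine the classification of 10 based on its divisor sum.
deficient

Proper divisors of 10: sum = 1 + 2 + 5 = 8
Since 8 < 10, 10 is deficient.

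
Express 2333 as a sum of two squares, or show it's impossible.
22² + 43² (a=22, b=43)

Factorization: 2333 = 2333
By Fermat: n is sum of two squares iff every prime p ≡ 3 (mod 4) appears to even power.
All primes ≡ 3 (mod 4) appear to even power.
Search a = 0, 1, 2, … for 2333 - a² a perfect square: first hit at a = 22: 2333 - 484 = 1849 = 43².
2333 = 22² + 43² = 484 + 1849 ✓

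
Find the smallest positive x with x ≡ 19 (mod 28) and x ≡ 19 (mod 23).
19

Using Chinese Remainder Theorem:
M = 28 × 23 = 644
M1 = 23, M2 = 28
y1 = 23^(-1) mod 28 = 11
y2 = 28^(-1) mod 23 = 14
x = (19×23×11 + 19×28×14) mod 644 = 19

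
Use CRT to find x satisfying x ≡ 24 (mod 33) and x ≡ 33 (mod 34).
849

Using Chinese Remainder Theorem:
M = 33 × 34 = 1122
M1 = 34, M2 = 33
y1 = 34^(-1) mod 33 = 1
y2 = 33^(-1) mod 34 = 33
x = (24×34×1 + 33×33×33) mod 1122 = 849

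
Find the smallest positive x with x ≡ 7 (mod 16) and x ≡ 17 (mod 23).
247

Using Chinese Remainder Theorem:
M = 16 × 23 = 368
M1 = 23, M2 = 16
y1 = 23^(-1) mod 16 = 7
y2 = 16^(-1) mod 23 = 13
x = (7×23×7 + 17×16×13) mod 368 = 247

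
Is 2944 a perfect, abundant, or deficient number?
abundant

Proper divisors of 2944: sum = 1 + 2 + 4 + 8 + 16 + 23 + 32 + 46 + 64 + 92 + 128 + 184 + 368 + 736 + 1472 = 3176
Since 3176 > 2944, 2944 is abundant.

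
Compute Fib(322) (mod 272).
135

Matrix identity: Q^n = [[F_(n+1), F_n], [F_n, F_(n-1)]] with Q = [[1,1],[1,0]].
n = 322 = 101000010₂. Square-and-multiply, entries mod 272:
Q^1 = [[1,1],[1,0]]
Q^2 = (Q^1)² = [[2,1],[1,1]]
Q^5 = (Q^2)²·Q = [[8,5],[5,3]]
Q^10 = (Q^5)² = [[89,55],[55,34]]
Q^20 = (Q^10)² = [[66,237],[237,101]]
Q^40 = (Q^20)² = [[141,139],[139,2]]
Q^80 = (Q^40)² = [[34,21],[21,13]]
Q^161 = (Q^80)²·Q = [[136,237],[237,171]]
Q^322 = (Q^161)² = [[137,135],[135,2]]
F_322 mod 272 = Q^322[0][1] = 135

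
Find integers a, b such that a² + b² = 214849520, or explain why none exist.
Not possible

Factorization: 214849520 = 2^4 × 5 × 139^3
By Fermat: n is sum of two squares iff every prime p ≡ 3 (mod 4) appears to even power.
Prime(s) ≡ 3 (mod 4) with odd exponent: [(139, 3)]
Therefore 214849520 cannot be expressed as a² + b².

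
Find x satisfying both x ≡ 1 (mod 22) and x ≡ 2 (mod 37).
705

Using Chinese Remainder Theorem:
M = 22 × 37 = 814
M1 = 37, M2 = 22
y1 = 37^(-1) mod 22 = 3
y2 = 22^(-1) mod 37 = 32
x = (1×37×3 + 2×22×32) mod 814 = 705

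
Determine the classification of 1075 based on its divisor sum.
deficient

Proper divisors of 1075: sum = 1 + 5 + 25 + 43 + 215 = 289
Since 289 < 1075, 1075 is deficient.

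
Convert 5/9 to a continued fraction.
[0; 1, 1, 4]

Euclidean algorithm steps:
5 = 0 × 9 + 5
9 = 1 × 5 + 4
5 = 1 × 4 + 1
4 = 4 × 1 + 0
Continued fraction: [0; 1, 1, 4]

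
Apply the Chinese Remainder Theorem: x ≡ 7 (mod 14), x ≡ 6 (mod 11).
105

Using Chinese Remainder Theorem:
M = 14 × 11 = 154
M1 = 11, M2 = 14
y1 = 11^(-1) mod 14 = 9
y2 = 14^(-1) mod 11 = 4
x = (7×11×9 + 6×14×4) mod 154 = 105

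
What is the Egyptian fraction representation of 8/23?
1/3 + 1/69

Greedy algorithm:
8/23: ceiling(23/8) = 3, use 1/3
1/69: ceiling(69/1) = 69, use 1/69
Result: 8/23 = 1/3 + 1/69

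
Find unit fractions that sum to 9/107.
1/12 + 1/1284

Greedy algorithm:
9/107: ceiling(107/9) = 12, use 1/12
1/1284: ceiling(1284/1) = 1284, use 1/1284
Result: 9/107 = 1/12 + 1/1284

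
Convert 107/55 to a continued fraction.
[1; 1, 17, 3]

Euclidean algorithm steps:
107 = 1 × 55 + 52
55 = 1 × 52 + 3
52 = 17 × 3 + 1
3 = 3 × 1 + 0
Continued fraction: [1; 1, 17, 3]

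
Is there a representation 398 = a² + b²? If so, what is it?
Not possible

Factorization: 398 = 2 × 199
By Fermat: n is sum of two squares iff every prime p ≡ 3 (mod 4) appears to even power.
Prime(s) ≡ 3 (mod 4) with odd exponent: [(199, 1)]
Therefore 398 cannot be expressed as a² + b².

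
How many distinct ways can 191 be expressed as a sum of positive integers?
1820701100652

p(n) counts ways to write n as a sum of positive integers (order ignored).
Euler's pentagonal recurrence: p(k) = p(k-1) + p(k-2) - p(k-5) - p(k-7) + p(k-12) + p(k-15) - ... (offsets j(3j∓1)/2, signs ++--, p(0)=1, p(<0)=0).
DP table for k = 0..190: p(0)=1, p(1)=1, p(2)=2, p(3)=3, p(4)=5, p(5)=7, p(6)=11, p(7)=15, p(8)=22, p(9)=30, p(10)=42, p(11)=56, p(12)=77, p(13)=101, p(14)=135, p(15)=176, p(16)=231, p(17)=297, p(18)=385, p(19)=490, p(20)=627, p(21)=792, p(22)=1002, p(23)=1255, p(24)=1575, p(25)=1958, p(26)=2436, p(27)=3010, p(28)=3718, p(29)=4565, p(30)=5604, p(31)=6842, p(32)=8349, p(33)=10143, p(34)=12310, p(35)=14883, p(36)=17977, p(37)=21637, p(38)=26015, p(39)=31185, p(40)=37338, p(41)=44583, p(42)=53174, p(43)=63261, p(44)=75175, p(45)=89134, p(46)=105558, p(47)=124754, p(48)=147273, p(49)=173525, p(50)=204226, p(51)=239943, p(52)=281589, p(53)=329931, p(54)=386155, p(55)=451276, p(56)=526823, p(57)=614154, p(58)=715220, p(59)=831820, p(60)=966467, p(61)=1121505, p(62)=1300156, p(63)=1505499, p(64)=1741630, p(65)=2012558, p(66)=2323520, p(67)=2679689, p(68)=3087735, p(69)=3554345, p(70)=4087968, p(71)=4697205, p(72)=5392783, p(73)=6185689, p(74)=7089500, p(75)=8118264, p(76)=9289091, p(77)=10619863, p(78)=12132164, p(79)=13848650, p(80)=15796476, p(81)=18004327, p(82)=20506255, p(83)=23338469, p(84)=26543660, p(85)=30167357, p(86)=34262962, p(87)=38887673, p(88)=44108109, p(89)=49995925, p(90)=56634173, p(91)=64112359, p(92)=72533807, p(93)=82010177, p(94)=92669720, p(95)=104651419, p(96)=118114304, p(97)=133230930, p(98)=150198136, p(99)=169229875, p(100)=190569292, p(101)=214481126, p(102)=241265379, p(103)=271248950, p(104)=304801365, p(105)=342325709, p(106)=384276336, p(107)=431149389, p(108)=483502844, p(109)=541946240, p(110)=607163746, p(111)=679903203, p(112)=761002156, p(113)=851376628, p(114)=952050665, p(115)=1064144451, p(116)=1188908248, p(117)=1327710076, p(118)=1482074143, p(119)=1653668665, p(120)=1844349560, p(121)=2056148051, p(122)=2291320912, p(123)=2552338241, p(124)=2841940500, p(125)=3163127352, p(126)=3519222692, p(127)=3913864295, p(128)=4351078600, p(129)=4835271870, p(130)=5371315400, p(131)=5964539504, p(132)=6620830889, p(133)=7346629512, p(134)=8149040695, p(135)=9035836076, p(136)=10015581680, p(137)=11097645016, p(138)=12292341831, p(139)=13610949895, p(140)=15065878135, p(141)=16670689208, p(142)=18440293320, p(143)=20390982757, p(144)=22540654445, p(145)=24908858009, p(146)=27517052599, p(147)=30388671978, p(148)=33549419497, p(149)=37027355200, p(150)=40853235313, p(151)=45060624582, p(152)=49686288421, p(153)=54770336324, p(154)=60356673280, p(155)=66493182097, p(156)=73232243759, p(157)=80630964769, p(158)=88751778802, p(159)=97662728555, p(160)=107438159466, p(161)=118159068427, p(162)=129913904637, p(163)=142798995930, p(164)=156919475295, p(165)=172389800255, p(166)=189334822579, p(167)=207890420102, p(168)=228204732751, p(169)=250438925115, p(170)=274768617130, p(171)=301384802048, p(172)=330495499613, p(173)=362326859895, p(174)=397125074750, p(175)=435157697830, p(176)=476715857290, p(177)=522115831195, p(178)=571701605655, p(179)=625846753120, p(180)=684957390936, p(181)=749474411781, p(182)=819876908323, p(183)=896684817527, p(184)=980462880430, p(185)=1071823774337, p(186)=1171432692373, p(187)=1280011042268, p(188)=1398341745571, p(189)=1527273599625, p(190)=1667727404093.
Final step: p(191) = p(190) + p(189) - p(186) - p(184) + p(179) + p(176) - p(169) - p(165) + p(156) + p(151) - p(140) - p(134) + p(121) + p(114) - p(99) - p(91) + p(74) + p(65) - p(46) - p(36) + p(15) + p(4)
= 1667727404093 + 1527273599625 - 1171432692373 - 980462880430 + 625846753120 + 476715857290 - 250438925115 - 172389800255 + 73232243759 + 45060624582 - 15065878135 - 8149040695 + 2056148051 + 952050665 - 169229875 - 64112359 + 7089500 + 2012558 - 105558 - 17977 + 176 + 5
= 1820701100652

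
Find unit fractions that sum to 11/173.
1/16 + 1/923 + 1/2554864

Greedy algorithm:
11/173: ceiling(173/11) = 16, use 1/16
3/2768: ceiling(2768/3) = 923, use 1/923
1/2554864: ceiling(2554864/1) = 2554864, use 1/2554864
Result: 11/173 = 1/16 + 1/923 + 1/2554864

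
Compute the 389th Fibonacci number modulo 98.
47

Matrix identity: Q^n = [[F_(n+1), F_n], [F_n, F_(n-1)]] with Q = [[1,1],[1,0]].
n = 389 = 110000101₂. Square-and-multiply, entries mod 98:
Q^1 = [[1,1],[1,0]]
Q^3 = (Q^1)²·Q = [[3,2],[2,1]]
Q^6 = (Q^3)² = [[13,8],[8,5]]
Q^12 = (Q^6)² = [[37,46],[46,89]]
Q^24 = (Q^12)² = [[55,14],[14,41]]
Q^48 = (Q^24)² = [[85,70],[70,15]]
Q^97 = (Q^48)²·Q = [[15,71],[71,42]]
Q^194 = (Q^97)² = [[72,29],[29,43]]
Q^389 = (Q^194)²·Q = [[50,47],[47,3]]
F_389 mod 98 = Q^389[0][1] = 47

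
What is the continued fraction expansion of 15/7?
[2; 7]

Euclidean algorithm steps:
15 = 2 × 7 + 1
7 = 7 × 1 + 0
Continued fraction: [2; 7]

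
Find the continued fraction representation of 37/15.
[2; 2, 7]

Euclidean algorithm steps:
37 = 2 × 15 + 7
15 = 2 × 7 + 1
7 = 7 × 1 + 0
Continued fraction: [2; 2, 7]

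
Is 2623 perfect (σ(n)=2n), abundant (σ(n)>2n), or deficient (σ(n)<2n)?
deficient

Proper divisors of 2623: sum = 1 + 43 + 61 = 105
Since 105 < 2623, 2623 is deficient.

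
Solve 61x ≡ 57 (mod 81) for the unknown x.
x ≡ 66 (mod 81)

gcd(61, 81) = 1, which divides 57, so solutions exist.
Find 61^(-1) mod 81 by the extended Euclidean algorithm:
81 = 1 × 61 + 20  ⟹  20 = (1)·81 + (-1)·61
61 = 3 × 20 + 1  ⟹  1 = (-3)·81 + (4)·61
So (4)·61 ≡ 1 (mod 81), i.e. 61^(-1) ≡ 4 (mod 81).
x ≡ 4 × 57 = 228 ≡ 66 (mod 81).
Check: 61 × 66 = 4026 ≡ 57 (mod 81).
Unique solution: x ≡ 66 (mod 81)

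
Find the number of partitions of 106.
384276336

p(n) counts ways to write n as a sum of positive integers (order ignored).
Euler's pentagonal recurrence: p(k) = p(k-1) + p(k-2) - p(k-5) - p(k-7) + p(k-12) + p(k-15) - ... (offsets j(3j∓1)/2, signs ++--, p(0)=1, p(<0)=0).
DP table for k = 0..105: p(0)=1, p(1)=1, p(2)=2, p(3)=3, p(4)=5, p(5)=7, p(6)=11, p(7)=15, p(8)=22, p(9)=30, p(10)=42, p(11)=56, p(12)=77, p(13)=101, p(14)=135, p(15)=176, p(16)=231, p(17)=297, p(18)=385, p(19)=490, p(20)=627, p(21)=792, p(22)=1002, p(23)=1255, p(24)=1575, p(25)=1958, p(26)=2436, p(27)=3010, p(28)=3718, p(29)=4565, p(30)=5604, p(31)=6842, p(32)=8349, p(33)=10143, p(34)=12310, p(35)=14883, p(36)=17977, p(37)=21637, p(38)=26015, p(39)=31185, p(40)=37338, p(41)=44583, p(42)=53174, p(43)=63261, p(44)=75175, p(45)=89134, p(46)=105558, p(47)=124754, p(48)=147273, p(49)=173525, p(50)=204226, p(51)=239943, p(52)=281589, p(53)=329931, p(54)=386155, p(55)=451276, p(56)=526823, p(57)=614154, p(58)=715220, p(59)=831820, p(60)=966467, p(61)=1121505, p(62)=1300156, p(63)=1505499, p(64)=1741630, p(65)=2012558, p(66)=2323520, p(67)=2679689, p(68)=3087735, p(69)=3554345, p(70)=4087968, p(71)=4697205, p(72)=5392783, p(73)=6185689, p(74)=7089500, p(75)=8118264, p(76)=9289091, p(77)=10619863, p(78)=12132164, p(79)=13848650, p(80)=15796476, p(81)=18004327, p(82)=20506255, p(83)=23338469, p(84)=26543660, p(85)=30167357, p(86)=34262962, p(87)=38887673, p(88)=44108109, p(89)=49995925, p(90)=56634173, p(91)=64112359, p(92)=72533807, p(93)=82010177, p(94)=92669720, p(95)=104651419, p(96)=118114304, p(97)=133230930, p(98)=150198136, p(99)=169229875, p(100)=190569292, p(101)=214481126, p(102)=241265379, p(103)=271248950, p(104)=304801365, p(105)=342325709.
Final step: p(106) = p(105) + p(104) - p(101) - p(99) + p(94) + p(91) - p(84) - p(80) + p(71) + p(66) - p(55) - p(49) + p(36) + p(29) - p(14) - p(6)
= 342325709 + 304801365 - 214481126 - 169229875 + 92669720 + 64112359 - 26543660 - 15796476 + 4697205 + 2323520 - 451276 - 173525 + 17977 + 4565 - 135 - 11
= 384276336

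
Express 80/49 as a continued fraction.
[1; 1, 1, 1, 2, 1, 1, 2]

Euclidean algorithm steps:
80 = 1 × 49 + 31
49 = 1 × 31 + 18
31 = 1 × 18 + 13
18 = 1 × 13 + 5
13 = 2 × 5 + 3
5 = 1 × 3 + 2
3 = 1 × 2 + 1
2 = 2 × 1 + 0
Continued fraction: [1; 1, 1, 1, 2, 1, 1, 2]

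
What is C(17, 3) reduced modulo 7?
1

Using Lucas' theorem:
Write n=17 and k=3 in base 7:
n in base 7: [2, 3]
k in base 7: [0, 3]
C(17,3) mod 7 = ∏ C(n_i, k_i) mod 7
Digit binomials (mod 7): C(2,0) = 1; C(3,3) = 1
Product: 1 × 1 = 1 ≡ 1 (mod 7)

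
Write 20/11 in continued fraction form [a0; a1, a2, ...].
[1; 1, 4, 2]

Euclidean algorithm steps:
20 = 1 × 11 + 9
11 = 1 × 9 + 2
9 = 4 × 2 + 1
2 = 2 × 1 + 0
Continued fraction: [1; 1, 4, 2]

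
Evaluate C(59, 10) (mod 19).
0

Using Lucas' theorem:
Write n=59 and k=10 in base 19:
n in base 19: [3, 2]
k in base 19: [0, 10]
C(59,10) mod 19 = ∏ C(n_i, k_i) mod 19
Digit binomials (mod 19): C(3,0) = 1; C(2,10) = 0 (k_i > n_i)
Product: 1 × 0 = 0 ≡ 0 (mod 19)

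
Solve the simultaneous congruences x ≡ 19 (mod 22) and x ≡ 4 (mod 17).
327

Using Chinese Remainder Theorem:
M = 22 × 17 = 374
M1 = 17, M2 = 22
y1 = 17^(-1) mod 22 = 13
y2 = 22^(-1) mod 17 = 7
x = (19×17×13 + 4×22×7) mod 374 = 327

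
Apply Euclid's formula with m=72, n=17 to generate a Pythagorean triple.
(4895, 2448, 5473)

Euclid's formula: a = m² - n², b = 2mn, c = m² + n²
m = 72, n = 17
a = 72² - 17² = 5184 - 289 = 4895
b = 2 × 72 × 17 = 2448
c = 72² + 17² = 5184 + 289 = 5473
Verification: 4895² + 2448² = 23961025 + 5992704 = 29953729 = 5473² ✓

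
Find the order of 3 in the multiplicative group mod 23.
11

23 is prime, so ord(3) divides φ(23) = 22.
Divisors of 22: 1, 2, 11, 22.
Repeated squaring: 3^1 ≡ 3, 3^2 ≡ 9, 3^4 ≡ 12, 3^8 ≡ 6, 3^16 ≡ 13 (mod 23).
Test 3^d mod 23 for each divisor d in increasing order:
3^1 ≡ 3
3^2 ≡ 9
3^11 = 3^8·3^2·3^1 ≡ 1  ← first divisor giving 1
The order is 11.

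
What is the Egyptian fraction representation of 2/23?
1/12 + 1/276

Greedy algorithm:
2/23: ceiling(23/2) = 12, use 1/12
1/276: ceiling(276/1) = 276, use 1/276
Result: 2/23 = 1/12 + 1/276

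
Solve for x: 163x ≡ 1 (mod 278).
29

gcd(163, 278) = 1, so the inverse exists.
Extended Euclidean algorithm on (278, 163):
278 = 1 × 163 + 115  ⟹  115 = (1)·278 + (-1)·163
163 = 1 × 115 + 48  ⟹  48 = (-1)·278 + (2)·163
115 = 2 × 48 + 19  ⟹  19 = (3)·278 + (-5)·163
48 = 2 × 19 + 10  ⟹  10 = (-7)·278 + (12)·163
19 = 1 × 10 + 9  ⟹  9 = (10)·278 + (-17)·163
10 = 1 × 9 + 1  ⟹  1 = (-17)·278 + (29)·163
So (29)·163 ≡ 1 (mod 278), i.e. 163^(-1) ≡ 29 (mod 278).
Check: 163 × 29 = 4727 ≡ 1 (mod 278)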